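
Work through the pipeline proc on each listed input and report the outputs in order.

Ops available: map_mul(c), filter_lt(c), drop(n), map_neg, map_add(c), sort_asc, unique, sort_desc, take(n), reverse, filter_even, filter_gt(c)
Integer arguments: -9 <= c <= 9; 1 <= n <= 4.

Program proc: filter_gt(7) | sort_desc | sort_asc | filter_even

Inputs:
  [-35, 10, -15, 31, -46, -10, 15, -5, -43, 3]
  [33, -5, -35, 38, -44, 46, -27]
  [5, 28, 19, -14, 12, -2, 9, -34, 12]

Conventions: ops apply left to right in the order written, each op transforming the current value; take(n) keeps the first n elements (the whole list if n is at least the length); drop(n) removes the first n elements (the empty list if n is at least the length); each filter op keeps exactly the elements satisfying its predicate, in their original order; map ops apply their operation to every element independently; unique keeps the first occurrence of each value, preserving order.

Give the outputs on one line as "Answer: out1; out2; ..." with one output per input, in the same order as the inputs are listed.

[10]; [38, 46]; [12, 12, 28]

Execution, op by op:
  [-35, 10, -15, 31, -46, -10, 15, -5, -43, 3] -> [10, 31, 15] -> [31, 15, 10] -> [10, 15, 31] -> [10]
  [33, -5, -35, 38, -44, 46, -27] -> [33, 38, 46] -> [46, 38, 33] -> [33, 38, 46] -> [38, 46]
  [5, 28, 19, -14, 12, -2, 9, -34, 12] -> [28, 19, 12, 9, 12] -> [28, 19, 12, 12, 9] -> [9, 12, 12, 19, 28] -> [12, 12, 28]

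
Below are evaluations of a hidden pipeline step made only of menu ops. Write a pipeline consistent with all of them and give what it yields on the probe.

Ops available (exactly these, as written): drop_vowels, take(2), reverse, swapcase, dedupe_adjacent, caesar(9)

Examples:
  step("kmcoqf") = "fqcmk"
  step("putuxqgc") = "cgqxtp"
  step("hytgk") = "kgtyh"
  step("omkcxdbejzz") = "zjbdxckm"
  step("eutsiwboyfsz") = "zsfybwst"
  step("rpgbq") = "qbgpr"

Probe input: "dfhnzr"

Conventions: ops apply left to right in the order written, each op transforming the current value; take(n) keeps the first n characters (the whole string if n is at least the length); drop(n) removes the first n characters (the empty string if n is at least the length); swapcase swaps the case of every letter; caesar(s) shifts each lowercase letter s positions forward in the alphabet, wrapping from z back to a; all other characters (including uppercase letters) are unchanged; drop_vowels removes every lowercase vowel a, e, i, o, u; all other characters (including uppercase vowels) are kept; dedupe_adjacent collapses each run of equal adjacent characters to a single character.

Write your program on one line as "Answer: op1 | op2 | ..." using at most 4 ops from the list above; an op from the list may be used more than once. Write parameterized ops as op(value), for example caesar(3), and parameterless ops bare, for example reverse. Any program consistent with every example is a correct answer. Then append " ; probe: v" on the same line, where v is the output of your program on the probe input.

dedupe_adjacent | drop_vowels | reverse ; probe: "rznhfd"

Check, running the answer program on each example:
  "kmcoqf" -> "kmcoqf" -> "kmcqf" -> "fqcmk"
  "putuxqgc" -> "putuxqgc" -> "ptxqgc" -> "cgqxtp"
  "hytgk" -> "hytgk" -> "hytgk" -> "kgtyh"
  "omkcxdbejzz" -> "omkcxdbejz" -> "mkcxdbjz" -> "zjbdxckm"
  "eutsiwboyfsz" -> "eutsiwboyfsz" -> "tswbyfsz" -> "zsfybwst"
  "rpgbq" -> "rpgbq" -> "rpgbq" -> "qbgpr"
  probe: "dfhnzr" -> "dfhnzr" -> "dfhnzr" -> "rznhfd"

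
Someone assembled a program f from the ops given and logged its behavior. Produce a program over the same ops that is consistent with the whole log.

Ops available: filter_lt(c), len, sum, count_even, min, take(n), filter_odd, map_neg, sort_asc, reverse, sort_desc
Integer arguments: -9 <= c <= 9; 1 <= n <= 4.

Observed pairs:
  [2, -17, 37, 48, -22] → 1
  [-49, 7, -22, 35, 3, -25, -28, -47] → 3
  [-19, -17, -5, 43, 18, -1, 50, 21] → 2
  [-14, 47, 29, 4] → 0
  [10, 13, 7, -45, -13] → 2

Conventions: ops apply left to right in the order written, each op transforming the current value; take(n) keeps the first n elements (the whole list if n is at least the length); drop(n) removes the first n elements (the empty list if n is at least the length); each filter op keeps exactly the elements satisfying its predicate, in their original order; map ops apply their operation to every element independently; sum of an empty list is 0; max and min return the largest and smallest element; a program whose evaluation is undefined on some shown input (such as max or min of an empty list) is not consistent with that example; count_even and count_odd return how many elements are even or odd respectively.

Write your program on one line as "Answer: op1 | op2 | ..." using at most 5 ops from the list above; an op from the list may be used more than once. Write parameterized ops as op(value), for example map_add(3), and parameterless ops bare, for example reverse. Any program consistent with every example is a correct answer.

sort_asc | filter_lt(-6) | filter_odd | len

Check, running the answer program on each example:
  [2, -17, 37, 48, -22] -> [-22, -17, 2, 37, 48] -> [-22, -17] -> [-17] -> 1
  [-49, 7, -22, 35, 3, -25, -28, -47] -> [-49, -47, -28, -25, -22, 3, 7, 35] -> [-49, -47, -28, -25, -22] -> [-49, -47, -25] -> 3
  [-19, -17, -5, 43, 18, -1, 50, 21] -> [-19, -17, -5, -1, 18, 21, 43, 50] -> [-19, -17] -> [-19, -17] -> 2
  [-14, 47, 29, 4] -> [-14, 4, 29, 47] -> [-14] -> [] -> 0
  [10, 13, 7, -45, -13] -> [-45, -13, 7, 10, 13] -> [-45, -13] -> [-45, -13] -> 2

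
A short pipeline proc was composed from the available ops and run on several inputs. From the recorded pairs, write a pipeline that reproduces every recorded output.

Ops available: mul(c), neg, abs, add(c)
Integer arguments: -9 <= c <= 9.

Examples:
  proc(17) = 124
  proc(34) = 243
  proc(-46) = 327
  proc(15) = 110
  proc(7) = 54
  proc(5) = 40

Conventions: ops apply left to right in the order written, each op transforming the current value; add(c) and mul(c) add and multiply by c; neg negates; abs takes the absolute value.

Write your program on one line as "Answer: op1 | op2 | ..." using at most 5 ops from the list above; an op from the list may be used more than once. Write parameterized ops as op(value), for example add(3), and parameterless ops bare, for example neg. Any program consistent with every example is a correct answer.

mul(7) | abs | add(9) | add(-4)

Check, running the answer program on each example:
  17 -> 119 -> 119 -> 128 -> 124
  34 -> 238 -> 238 -> 247 -> 243
  -46 -> -322 -> 322 -> 331 -> 327
  15 -> 105 -> 105 -> 114 -> 110
  7 -> 49 -> 49 -> 58 -> 54
  5 -> 35 -> 35 -> 44 -> 40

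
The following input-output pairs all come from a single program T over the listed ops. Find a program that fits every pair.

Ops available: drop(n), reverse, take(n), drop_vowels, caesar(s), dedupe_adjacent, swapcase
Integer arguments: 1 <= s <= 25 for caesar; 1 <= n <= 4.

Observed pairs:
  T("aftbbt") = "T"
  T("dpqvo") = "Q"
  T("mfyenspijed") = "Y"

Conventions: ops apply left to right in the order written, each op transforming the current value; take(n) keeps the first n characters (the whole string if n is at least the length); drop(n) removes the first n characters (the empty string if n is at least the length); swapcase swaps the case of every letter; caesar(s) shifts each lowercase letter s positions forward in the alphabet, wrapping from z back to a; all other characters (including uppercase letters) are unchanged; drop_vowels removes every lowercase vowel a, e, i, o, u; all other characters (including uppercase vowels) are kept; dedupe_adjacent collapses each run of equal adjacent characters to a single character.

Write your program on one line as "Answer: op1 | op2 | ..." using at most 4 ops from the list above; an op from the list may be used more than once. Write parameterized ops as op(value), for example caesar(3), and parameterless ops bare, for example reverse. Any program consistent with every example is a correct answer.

swapcase | take(3) | drop(2)

Check, running the answer program on each example:
  "aftbbt" -> "AFTBBT" -> "AFT" -> "T"
  "dpqvo" -> "DPQVO" -> "DPQ" -> "Q"
  "mfyenspijed" -> "MFYENSPIJED" -> "MFY" -> "Y"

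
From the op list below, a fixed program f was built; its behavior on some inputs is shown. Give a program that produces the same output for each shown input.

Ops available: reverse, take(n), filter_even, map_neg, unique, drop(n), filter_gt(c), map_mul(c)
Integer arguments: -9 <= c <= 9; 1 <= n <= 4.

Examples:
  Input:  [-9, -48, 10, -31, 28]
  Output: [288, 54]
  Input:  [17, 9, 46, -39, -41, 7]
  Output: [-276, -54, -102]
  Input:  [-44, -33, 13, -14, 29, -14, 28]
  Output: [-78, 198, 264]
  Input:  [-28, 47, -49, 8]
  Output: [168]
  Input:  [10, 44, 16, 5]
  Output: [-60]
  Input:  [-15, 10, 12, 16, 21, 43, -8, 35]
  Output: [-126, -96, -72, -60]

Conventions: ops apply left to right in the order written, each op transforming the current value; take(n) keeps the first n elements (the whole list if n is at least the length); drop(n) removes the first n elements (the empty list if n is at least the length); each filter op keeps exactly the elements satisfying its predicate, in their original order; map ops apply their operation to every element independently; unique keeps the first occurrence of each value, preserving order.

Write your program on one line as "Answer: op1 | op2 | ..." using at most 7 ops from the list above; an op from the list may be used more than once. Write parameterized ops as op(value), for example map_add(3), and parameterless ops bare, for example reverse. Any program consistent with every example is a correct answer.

reverse | unique | drop(3) | map_mul(6) | map_neg | take(4)

Check, running the answer program on each example:
  [-9, -48, 10, -31, 28] -> [28, -31, 10, -48, -9] -> [28, -31, 10, -48, -9] -> [-48, -9] -> [-288, -54] -> [288, 54] -> [288, 54]
  [17, 9, 46, -39, -41, 7] -> [7, -41, -39, 46, 9, 17] -> [7, -41, -39, 46, 9, 17] -> [46, 9, 17] -> [276, 54, 102] -> [-276, -54, -102] -> [-276, -54, -102]
  [-44, -33, 13, -14, 29, -14, 28] -> [28, -14, 29, -14, 13, -33, -44] -> [28, -14, 29, 13, -33, -44] -> [13, -33, -44] -> [78, -198, -264] -> [-78, 198, 264] -> [-78, 198, 264]
  [-28, 47, -49, 8] -> [8, -49, 47, -28] -> [8, -49, 47, -28] -> [-28] -> [-168] -> [168] -> [168]
  [10, 44, 16, 5] -> [5, 16, 44, 10] -> [5, 16, 44, 10] -> [10] -> [60] -> [-60] -> [-60]
  [-15, 10, 12, 16, 21, 43, -8, 35] -> [35, -8, 43, 21, 16, 12, 10, -15] -> [35, -8, 43, 21, 16, 12, 10, -15] -> [21, 16, 12, 10, -15] -> [126, 96, 72, 60, -90] -> [-126, -96, -72, -60, 90] -> [-126, -96, -72, -60]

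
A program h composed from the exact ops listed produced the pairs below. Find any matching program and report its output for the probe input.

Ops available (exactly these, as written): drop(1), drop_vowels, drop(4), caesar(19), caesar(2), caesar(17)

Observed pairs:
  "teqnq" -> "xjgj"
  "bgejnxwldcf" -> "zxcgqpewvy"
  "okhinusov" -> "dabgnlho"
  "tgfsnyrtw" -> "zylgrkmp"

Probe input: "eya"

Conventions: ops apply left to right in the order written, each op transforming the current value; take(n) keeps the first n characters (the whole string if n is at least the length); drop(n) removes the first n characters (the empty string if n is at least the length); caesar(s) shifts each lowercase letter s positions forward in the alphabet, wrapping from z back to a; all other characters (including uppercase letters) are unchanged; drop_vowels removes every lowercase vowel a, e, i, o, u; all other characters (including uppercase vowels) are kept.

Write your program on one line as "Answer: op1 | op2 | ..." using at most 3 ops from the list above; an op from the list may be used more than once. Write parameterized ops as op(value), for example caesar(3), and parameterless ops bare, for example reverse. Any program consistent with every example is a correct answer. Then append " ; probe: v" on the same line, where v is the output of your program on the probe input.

drop(1) | caesar(19) ; probe: "rt"

Check, running the answer program on each example:
  "teqnq" -> "eqnq" -> "xjgj"
  "bgejnxwldcf" -> "gejnxwldcf" -> "zxcgqpewvy"
  "okhinusov" -> "khinusov" -> "dabgnlho"
  "tgfsnyrtw" -> "gfsnyrtw" -> "zylgrkmp"
  probe: "eya" -> "ya" -> "rt"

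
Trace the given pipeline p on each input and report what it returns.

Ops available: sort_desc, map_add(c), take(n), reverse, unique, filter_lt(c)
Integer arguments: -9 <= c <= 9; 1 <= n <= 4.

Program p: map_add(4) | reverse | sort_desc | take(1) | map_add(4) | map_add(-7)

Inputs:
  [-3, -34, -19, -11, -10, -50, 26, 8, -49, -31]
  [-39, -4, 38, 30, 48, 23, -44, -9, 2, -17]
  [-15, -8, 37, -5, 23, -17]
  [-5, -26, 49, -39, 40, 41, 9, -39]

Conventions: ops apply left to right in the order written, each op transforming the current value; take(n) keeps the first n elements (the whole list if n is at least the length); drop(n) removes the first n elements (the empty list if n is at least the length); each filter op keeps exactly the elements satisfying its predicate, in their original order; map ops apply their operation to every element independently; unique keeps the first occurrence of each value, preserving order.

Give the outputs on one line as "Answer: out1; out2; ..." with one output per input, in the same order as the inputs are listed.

Execution, op by op:
  [-3, -34, -19, -11, -10, -50, 26, 8, -49, -31] -> [1, -30, -15, -7, -6, -46, 30, 12, -45, -27] -> [-27, -45, 12, 30, -46, -6, -7, -15, -30, 1] -> [30, 12, 1, -6, -7, -15, -27, -30, -45, -46] -> [30] -> [34] -> [27]
  [-39, -4, 38, 30, 48, 23, -44, -9, 2, -17] -> [-35, 0, 42, 34, 52, 27, -40, -5, 6, -13] -> [-13, 6, -5, -40, 27, 52, 34, 42, 0, -35] -> [52, 42, 34, 27, 6, 0, -5, -13, -35, -40] -> [52] -> [56] -> [49]
  [-15, -8, 37, -5, 23, -17] -> [-11, -4, 41, -1, 27, -13] -> [-13, 27, -1, 41, -4, -11] -> [41, 27, -1, -4, -11, -13] -> [41] -> [45] -> [38]
  [-5, -26, 49, -39, 40, 41, 9, -39] -> [-1, -22, 53, -35, 44, 45, 13, -35] -> [-35, 13, 45, 44, -35, 53, -22, -1] -> [53, 45, 44, 13, -1, -22, -35, -35] -> [53] -> [57] -> [50]

[27]; [49]; [38]; [50]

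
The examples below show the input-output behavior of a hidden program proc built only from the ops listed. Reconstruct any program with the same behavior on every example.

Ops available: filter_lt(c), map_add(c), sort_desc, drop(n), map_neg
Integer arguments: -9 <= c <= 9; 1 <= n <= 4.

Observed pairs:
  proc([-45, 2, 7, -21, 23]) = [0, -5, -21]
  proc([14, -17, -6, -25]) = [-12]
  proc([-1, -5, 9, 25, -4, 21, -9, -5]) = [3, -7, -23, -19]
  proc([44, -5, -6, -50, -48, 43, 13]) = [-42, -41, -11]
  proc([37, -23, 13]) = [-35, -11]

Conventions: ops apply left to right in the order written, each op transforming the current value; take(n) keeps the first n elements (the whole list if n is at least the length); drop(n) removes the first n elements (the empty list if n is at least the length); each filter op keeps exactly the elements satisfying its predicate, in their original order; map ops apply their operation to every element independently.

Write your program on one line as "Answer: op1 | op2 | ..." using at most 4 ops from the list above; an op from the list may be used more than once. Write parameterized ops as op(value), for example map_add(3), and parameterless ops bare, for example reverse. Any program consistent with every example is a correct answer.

map_neg | filter_lt(3) | map_add(2)

Check, running the answer program on each example:
  [-45, 2, 7, -21, 23] -> [45, -2, -7, 21, -23] -> [-2, -7, -23] -> [0, -5, -21]
  [14, -17, -6, -25] -> [-14, 17, 6, 25] -> [-14] -> [-12]
  [-1, -5, 9, 25, -4, 21, -9, -5] -> [1, 5, -9, -25, 4, -21, 9, 5] -> [1, -9, -25, -21] -> [3, -7, -23, -19]
  [44, -5, -6, -50, -48, 43, 13] -> [-44, 5, 6, 50, 48, -43, -13] -> [-44, -43, -13] -> [-42, -41, -11]
  [37, -23, 13] -> [-37, 23, -13] -> [-37, -13] -> [-35, -11]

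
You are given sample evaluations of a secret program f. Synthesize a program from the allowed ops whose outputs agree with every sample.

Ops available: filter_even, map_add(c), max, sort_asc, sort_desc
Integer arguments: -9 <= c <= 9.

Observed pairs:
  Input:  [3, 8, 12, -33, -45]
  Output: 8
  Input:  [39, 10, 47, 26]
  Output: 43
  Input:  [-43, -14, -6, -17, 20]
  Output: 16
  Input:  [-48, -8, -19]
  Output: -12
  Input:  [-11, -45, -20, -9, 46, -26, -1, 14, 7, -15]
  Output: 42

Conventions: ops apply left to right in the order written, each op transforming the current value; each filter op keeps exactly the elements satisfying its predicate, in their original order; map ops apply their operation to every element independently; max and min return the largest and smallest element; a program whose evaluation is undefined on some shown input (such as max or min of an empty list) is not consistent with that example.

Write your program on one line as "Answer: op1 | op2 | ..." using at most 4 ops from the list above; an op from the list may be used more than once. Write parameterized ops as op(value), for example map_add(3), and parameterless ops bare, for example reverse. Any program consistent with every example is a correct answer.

sort_desc | map_add(-4) | max

Check, running the answer program on each example:
  [3, 8, 12, -33, -45] -> [12, 8, 3, -33, -45] -> [8, 4, -1, -37, -49] -> 8
  [39, 10, 47, 26] -> [47, 39, 26, 10] -> [43, 35, 22, 6] -> 43
  [-43, -14, -6, -17, 20] -> [20, -6, -14, -17, -43] -> [16, -10, -18, -21, -47] -> 16
  [-48, -8, -19] -> [-8, -19, -48] -> [-12, -23, -52] -> -12
  [-11, -45, -20, -9, 46, -26, -1, 14, 7, -15] -> [46, 14, 7, -1, -9, -11, -15, -20, -26, -45] -> [42, 10, 3, -5, -13, -15, -19, -24, -30, -49] -> 42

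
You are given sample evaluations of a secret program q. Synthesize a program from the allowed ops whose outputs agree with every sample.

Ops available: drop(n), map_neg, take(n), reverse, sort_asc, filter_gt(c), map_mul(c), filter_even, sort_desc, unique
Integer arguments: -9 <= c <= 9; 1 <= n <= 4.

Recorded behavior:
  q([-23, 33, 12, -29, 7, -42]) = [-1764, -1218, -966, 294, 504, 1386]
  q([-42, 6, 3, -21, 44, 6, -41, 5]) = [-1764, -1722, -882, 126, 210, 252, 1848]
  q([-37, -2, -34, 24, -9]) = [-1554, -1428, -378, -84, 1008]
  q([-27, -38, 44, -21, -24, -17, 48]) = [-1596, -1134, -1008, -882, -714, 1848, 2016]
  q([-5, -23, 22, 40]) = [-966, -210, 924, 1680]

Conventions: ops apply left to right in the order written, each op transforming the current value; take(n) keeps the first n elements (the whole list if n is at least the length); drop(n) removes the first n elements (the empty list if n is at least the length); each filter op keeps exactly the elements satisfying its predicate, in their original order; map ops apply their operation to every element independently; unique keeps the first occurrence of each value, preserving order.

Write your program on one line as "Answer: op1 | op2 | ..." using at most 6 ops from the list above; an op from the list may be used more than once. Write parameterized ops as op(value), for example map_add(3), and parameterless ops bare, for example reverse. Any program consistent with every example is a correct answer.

map_mul(7) | reverse | map_mul(6) | sort_asc | unique

Check, running the answer program on each example:
  [-23, 33, 12, -29, 7, -42] -> [-161, 231, 84, -203, 49, -294] -> [-294, 49, -203, 84, 231, -161] -> [-1764, 294, -1218, 504, 1386, -966] -> [-1764, -1218, -966, 294, 504, 1386] -> [-1764, -1218, -966, 294, 504, 1386]
  [-42, 6, 3, -21, 44, 6, -41, 5] -> [-294, 42, 21, -147, 308, 42, -287, 35] -> [35, -287, 42, 308, -147, 21, 42, -294] -> [210, -1722, 252, 1848, -882, 126, 252, -1764] -> [-1764, -1722, -882, 126, 210, 252, 252, 1848] -> [-1764, -1722, -882, 126, 210, 252, 1848]
  [-37, -2, -34, 24, -9] -> [-259, -14, -238, 168, -63] -> [-63, 168, -238, -14, -259] -> [-378, 1008, -1428, -84, -1554] -> [-1554, -1428, -378, -84, 1008] -> [-1554, -1428, -378, -84, 1008]
  [-27, -38, 44, -21, -24, -17, 48] -> [-189, -266, 308, -147, -168, -119, 336] -> [336, -119, -168, -147, 308, -266, -189] -> [2016, -714, -1008, -882, 1848, -1596, -1134] -> [-1596, -1134, -1008, -882, -714, 1848, 2016] -> [-1596, -1134, -1008, -882, -714, 1848, 2016]
  [-5, -23, 22, 40] -> [-35, -161, 154, 280] -> [280, 154, -161, -35] -> [1680, 924, -966, -210] -> [-966, -210, 924, 1680] -> [-966, -210, 924, 1680]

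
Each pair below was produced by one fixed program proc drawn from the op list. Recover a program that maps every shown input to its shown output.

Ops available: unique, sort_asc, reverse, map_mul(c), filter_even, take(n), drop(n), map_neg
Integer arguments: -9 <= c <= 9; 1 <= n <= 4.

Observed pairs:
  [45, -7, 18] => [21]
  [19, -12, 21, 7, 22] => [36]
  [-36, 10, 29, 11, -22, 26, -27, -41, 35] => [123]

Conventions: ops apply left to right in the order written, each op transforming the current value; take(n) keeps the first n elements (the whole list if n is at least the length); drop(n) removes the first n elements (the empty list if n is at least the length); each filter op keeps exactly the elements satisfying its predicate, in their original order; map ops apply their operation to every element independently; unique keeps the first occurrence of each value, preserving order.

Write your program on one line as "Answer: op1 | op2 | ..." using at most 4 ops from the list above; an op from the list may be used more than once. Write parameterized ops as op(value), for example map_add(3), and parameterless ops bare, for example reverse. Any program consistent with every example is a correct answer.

sort_asc | take(1) | map_mul(-3)

Check, running the answer program on each example:
  [45, -7, 18] -> [-7, 18, 45] -> [-7] -> [21]
  [19, -12, 21, 7, 22] -> [-12, 7, 19, 21, 22] -> [-12] -> [36]
  [-36, 10, 29, 11, -22, 26, -27, -41, 35] -> [-41, -36, -27, -22, 10, 11, 26, 29, 35] -> [-41] -> [123]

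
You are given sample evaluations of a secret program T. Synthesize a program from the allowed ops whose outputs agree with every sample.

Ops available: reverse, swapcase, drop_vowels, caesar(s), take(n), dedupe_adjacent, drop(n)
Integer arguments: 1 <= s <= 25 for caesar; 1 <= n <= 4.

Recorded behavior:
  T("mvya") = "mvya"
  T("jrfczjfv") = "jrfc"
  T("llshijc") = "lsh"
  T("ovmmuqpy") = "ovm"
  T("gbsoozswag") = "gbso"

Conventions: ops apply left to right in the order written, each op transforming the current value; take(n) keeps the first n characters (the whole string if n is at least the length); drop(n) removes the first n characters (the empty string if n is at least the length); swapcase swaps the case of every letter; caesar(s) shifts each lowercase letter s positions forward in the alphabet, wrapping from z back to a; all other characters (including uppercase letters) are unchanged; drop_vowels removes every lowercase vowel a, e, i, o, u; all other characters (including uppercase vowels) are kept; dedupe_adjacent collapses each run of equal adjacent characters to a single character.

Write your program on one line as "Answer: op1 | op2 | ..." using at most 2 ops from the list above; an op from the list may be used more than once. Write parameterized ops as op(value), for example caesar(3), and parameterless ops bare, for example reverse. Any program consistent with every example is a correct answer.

take(4) | dedupe_adjacent

Check, running the answer program on each example:
  "mvya" -> "mvya" -> "mvya"
  "jrfczjfv" -> "jrfc" -> "jrfc"
  "llshijc" -> "llsh" -> "lsh"
  "ovmmuqpy" -> "ovmm" -> "ovm"
  "gbsoozswag" -> "gbso" -> "gbso"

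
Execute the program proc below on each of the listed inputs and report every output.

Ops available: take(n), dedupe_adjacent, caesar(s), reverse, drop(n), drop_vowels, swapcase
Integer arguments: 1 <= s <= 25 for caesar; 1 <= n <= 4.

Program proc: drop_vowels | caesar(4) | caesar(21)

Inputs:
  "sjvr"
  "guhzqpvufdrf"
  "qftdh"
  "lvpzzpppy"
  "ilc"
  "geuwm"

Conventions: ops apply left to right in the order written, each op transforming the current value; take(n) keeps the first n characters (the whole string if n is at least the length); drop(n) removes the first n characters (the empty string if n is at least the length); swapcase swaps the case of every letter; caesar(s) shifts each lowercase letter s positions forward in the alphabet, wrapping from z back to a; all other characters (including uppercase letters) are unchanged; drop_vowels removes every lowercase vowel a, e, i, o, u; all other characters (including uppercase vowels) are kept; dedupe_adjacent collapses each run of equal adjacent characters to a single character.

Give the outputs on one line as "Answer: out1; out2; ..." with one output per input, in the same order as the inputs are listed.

"riuq"; "fgypouecqe"; "pescg"; "kuoyyooox"; "kb"; "fvl"

Execution, op by op:
  "sjvr" -> "sjvr" -> "wnzv" -> "riuq"
  "guhzqpvufdrf" -> "ghzqpvfdrf" -> "kldutzjhvj" -> "fgypouecqe"
  "qftdh" -> "qftdh" -> "ujxhl" -> "pescg"
  "lvpzzpppy" -> "lvpzzpppy" -> "pztddtttc" -> "kuoyyooox"
  "ilc" -> "lc" -> "pg" -> "kb"
  "geuwm" -> "gwm" -> "kaq" -> "fvl"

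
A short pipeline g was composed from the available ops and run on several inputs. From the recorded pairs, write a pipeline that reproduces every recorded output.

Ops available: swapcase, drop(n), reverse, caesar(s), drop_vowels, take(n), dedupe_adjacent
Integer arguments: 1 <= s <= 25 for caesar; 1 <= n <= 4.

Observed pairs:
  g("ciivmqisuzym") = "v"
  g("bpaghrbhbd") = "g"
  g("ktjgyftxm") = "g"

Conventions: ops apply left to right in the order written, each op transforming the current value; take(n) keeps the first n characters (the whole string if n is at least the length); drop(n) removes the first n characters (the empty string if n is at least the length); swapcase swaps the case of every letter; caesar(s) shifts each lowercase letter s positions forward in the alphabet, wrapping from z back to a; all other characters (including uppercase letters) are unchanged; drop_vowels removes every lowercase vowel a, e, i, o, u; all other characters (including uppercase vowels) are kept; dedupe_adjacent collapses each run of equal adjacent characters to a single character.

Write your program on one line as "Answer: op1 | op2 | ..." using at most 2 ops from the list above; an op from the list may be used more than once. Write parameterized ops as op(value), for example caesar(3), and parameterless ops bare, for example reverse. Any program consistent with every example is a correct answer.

take(4) | drop(3)

Check, running the answer program on each example:
  "ciivmqisuzym" -> "ciiv" -> "v"
  "bpaghrbhbd" -> "bpag" -> "g"
  "ktjgyftxm" -> "ktjg" -> "g"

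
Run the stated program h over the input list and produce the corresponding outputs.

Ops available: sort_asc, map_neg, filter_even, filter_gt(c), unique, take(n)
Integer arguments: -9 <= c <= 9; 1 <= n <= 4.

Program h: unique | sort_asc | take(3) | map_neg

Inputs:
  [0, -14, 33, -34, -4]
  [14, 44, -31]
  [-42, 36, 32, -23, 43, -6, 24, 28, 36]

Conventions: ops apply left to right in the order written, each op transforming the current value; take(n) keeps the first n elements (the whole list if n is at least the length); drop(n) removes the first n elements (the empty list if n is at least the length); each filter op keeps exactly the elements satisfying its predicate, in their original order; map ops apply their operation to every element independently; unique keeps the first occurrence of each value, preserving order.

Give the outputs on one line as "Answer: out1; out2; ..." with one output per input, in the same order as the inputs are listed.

[34, 14, 4]; [31, -14, -44]; [42, 23, 6]

Execution, op by op:
  [0, -14, 33, -34, -4] -> [0, -14, 33, -34, -4] -> [-34, -14, -4, 0, 33] -> [-34, -14, -4] -> [34, 14, 4]
  [14, 44, -31] -> [14, 44, -31] -> [-31, 14, 44] -> [-31, 14, 44] -> [31, -14, -44]
  [-42, 36, 32, -23, 43, -6, 24, 28, 36] -> [-42, 36, 32, -23, 43, -6, 24, 28] -> [-42, -23, -6, 24, 28, 32, 36, 43] -> [-42, -23, -6] -> [42, 23, 6]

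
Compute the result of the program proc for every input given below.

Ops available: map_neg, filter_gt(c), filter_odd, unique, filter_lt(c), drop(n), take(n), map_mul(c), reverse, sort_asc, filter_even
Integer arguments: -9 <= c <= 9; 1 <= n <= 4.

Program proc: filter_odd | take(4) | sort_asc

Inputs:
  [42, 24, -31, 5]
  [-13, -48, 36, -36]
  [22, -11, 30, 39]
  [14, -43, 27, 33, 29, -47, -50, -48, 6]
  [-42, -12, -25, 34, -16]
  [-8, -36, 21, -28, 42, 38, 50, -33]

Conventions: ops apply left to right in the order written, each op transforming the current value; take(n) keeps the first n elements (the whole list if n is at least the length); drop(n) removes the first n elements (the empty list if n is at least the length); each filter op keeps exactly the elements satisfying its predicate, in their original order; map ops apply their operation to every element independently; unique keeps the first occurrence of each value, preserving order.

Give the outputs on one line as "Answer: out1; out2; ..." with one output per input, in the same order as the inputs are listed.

[-31, 5]; [-13]; [-11, 39]; [-43, 27, 29, 33]; [-25]; [-33, 21]

Execution, op by op:
  [42, 24, -31, 5] -> [-31, 5] -> [-31, 5] -> [-31, 5]
  [-13, -48, 36, -36] -> [-13] -> [-13] -> [-13]
  [22, -11, 30, 39] -> [-11, 39] -> [-11, 39] -> [-11, 39]
  [14, -43, 27, 33, 29, -47, -50, -48, 6] -> [-43, 27, 33, 29, -47] -> [-43, 27, 33, 29] -> [-43, 27, 29, 33]
  [-42, -12, -25, 34, -16] -> [-25] -> [-25] -> [-25]
  [-8, -36, 21, -28, 42, 38, 50, -33] -> [21, -33] -> [21, -33] -> [-33, 21]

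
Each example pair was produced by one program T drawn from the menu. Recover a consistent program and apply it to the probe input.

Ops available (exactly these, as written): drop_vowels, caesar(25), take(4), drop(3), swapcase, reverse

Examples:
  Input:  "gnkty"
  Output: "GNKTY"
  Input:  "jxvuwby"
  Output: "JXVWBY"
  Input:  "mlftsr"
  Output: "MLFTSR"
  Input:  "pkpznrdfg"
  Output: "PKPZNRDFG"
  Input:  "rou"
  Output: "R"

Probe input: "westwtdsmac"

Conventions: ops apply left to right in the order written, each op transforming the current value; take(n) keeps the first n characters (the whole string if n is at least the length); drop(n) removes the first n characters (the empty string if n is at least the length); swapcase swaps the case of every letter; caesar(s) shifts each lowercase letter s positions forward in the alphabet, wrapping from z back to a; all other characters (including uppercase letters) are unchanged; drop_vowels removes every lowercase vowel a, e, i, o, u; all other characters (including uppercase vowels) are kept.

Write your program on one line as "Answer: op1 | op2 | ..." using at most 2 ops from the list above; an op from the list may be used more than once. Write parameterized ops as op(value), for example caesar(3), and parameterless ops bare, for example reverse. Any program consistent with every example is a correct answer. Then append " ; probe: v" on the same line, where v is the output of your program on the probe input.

drop_vowels | swapcase ; probe: "WSTWTDSMC"

Check, running the answer program on each example:
  "gnkty" -> "gnkty" -> "GNKTY"
  "jxvuwby" -> "jxvwby" -> "JXVWBY"
  "mlftsr" -> "mlftsr" -> "MLFTSR"
  "pkpznrdfg" -> "pkpznrdfg" -> "PKPZNRDFG"
  "rou" -> "r" -> "R"
  probe: "westwtdsmac" -> "wstwtdsmc" -> "WSTWTDSMC"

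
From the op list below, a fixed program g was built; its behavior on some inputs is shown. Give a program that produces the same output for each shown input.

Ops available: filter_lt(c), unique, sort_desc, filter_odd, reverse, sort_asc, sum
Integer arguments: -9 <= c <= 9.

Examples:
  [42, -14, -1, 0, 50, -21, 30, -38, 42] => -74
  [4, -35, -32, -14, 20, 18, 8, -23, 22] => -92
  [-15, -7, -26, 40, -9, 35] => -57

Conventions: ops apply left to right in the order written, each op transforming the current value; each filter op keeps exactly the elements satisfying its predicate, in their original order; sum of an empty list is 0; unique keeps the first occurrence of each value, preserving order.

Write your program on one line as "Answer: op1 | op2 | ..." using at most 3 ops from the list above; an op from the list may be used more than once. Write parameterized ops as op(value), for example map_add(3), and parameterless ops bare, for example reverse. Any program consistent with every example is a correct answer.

filter_lt(9) | sum

Check, running the answer program on each example:
  [42, -14, -1, 0, 50, -21, 30, -38, 42] -> [-14, -1, 0, -21, -38] -> -74
  [4, -35, -32, -14, 20, 18, 8, -23, 22] -> [4, -35, -32, -14, 8, -23] -> -92
  [-15, -7, -26, 40, -9, 35] -> [-15, -7, -26, -9] -> -57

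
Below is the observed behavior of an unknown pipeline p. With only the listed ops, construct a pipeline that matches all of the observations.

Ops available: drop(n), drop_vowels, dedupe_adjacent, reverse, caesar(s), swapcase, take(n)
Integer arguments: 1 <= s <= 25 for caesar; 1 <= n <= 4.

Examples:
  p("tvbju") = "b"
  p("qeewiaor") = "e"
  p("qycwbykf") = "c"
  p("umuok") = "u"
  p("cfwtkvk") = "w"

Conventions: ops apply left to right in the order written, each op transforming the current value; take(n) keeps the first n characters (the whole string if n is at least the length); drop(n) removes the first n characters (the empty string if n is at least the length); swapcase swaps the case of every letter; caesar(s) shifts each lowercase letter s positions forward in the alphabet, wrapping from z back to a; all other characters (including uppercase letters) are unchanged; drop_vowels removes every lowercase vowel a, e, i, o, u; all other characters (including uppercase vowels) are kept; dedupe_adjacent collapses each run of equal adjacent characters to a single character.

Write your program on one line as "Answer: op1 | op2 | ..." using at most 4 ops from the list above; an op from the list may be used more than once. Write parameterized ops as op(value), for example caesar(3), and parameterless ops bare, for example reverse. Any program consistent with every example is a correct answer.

drop(1) | drop(1) | take(1)

Check, running the answer program on each example:
  "tvbju" -> "vbju" -> "bju" -> "b"
  "qeewiaor" -> "eewiaor" -> "ewiaor" -> "e"
  "qycwbykf" -> "ycwbykf" -> "cwbykf" -> "c"
  "umuok" -> "muok" -> "uok" -> "u"
  "cfwtkvk" -> "fwtkvk" -> "wtkvk" -> "w"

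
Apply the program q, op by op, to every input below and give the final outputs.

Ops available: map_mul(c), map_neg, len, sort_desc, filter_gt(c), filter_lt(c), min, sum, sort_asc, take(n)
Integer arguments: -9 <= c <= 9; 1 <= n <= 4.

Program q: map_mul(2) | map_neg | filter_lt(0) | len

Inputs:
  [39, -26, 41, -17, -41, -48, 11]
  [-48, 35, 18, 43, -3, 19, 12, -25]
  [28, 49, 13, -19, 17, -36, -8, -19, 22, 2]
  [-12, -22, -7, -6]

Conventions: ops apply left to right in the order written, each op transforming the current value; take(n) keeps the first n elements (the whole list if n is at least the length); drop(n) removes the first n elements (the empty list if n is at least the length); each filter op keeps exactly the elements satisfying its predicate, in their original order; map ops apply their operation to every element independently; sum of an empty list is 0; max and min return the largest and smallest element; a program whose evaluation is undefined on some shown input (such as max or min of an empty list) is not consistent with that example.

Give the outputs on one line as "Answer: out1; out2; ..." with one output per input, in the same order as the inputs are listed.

Execution, op by op:
  [39, -26, 41, -17, -41, -48, 11] -> [78, -52, 82, -34, -82, -96, 22] -> [-78, 52, -82, 34, 82, 96, -22] -> [-78, -82, -22] -> 3
  [-48, 35, 18, 43, -3, 19, 12, -25] -> [-96, 70, 36, 86, -6, 38, 24, -50] -> [96, -70, -36, -86, 6, -38, -24, 50] -> [-70, -36, -86, -38, -24] -> 5
  [28, 49, 13, -19, 17, -36, -8, -19, 22, 2] -> [56, 98, 26, -38, 34, -72, -16, -38, 44, 4] -> [-56, -98, -26, 38, -34, 72, 16, 38, -44, -4] -> [-56, -98, -26, -34, -44, -4] -> 6
  [-12, -22, -7, -6] -> [-24, -44, -14, -12] -> [24, 44, 14, 12] -> [] -> 0

3; 5; 6; 0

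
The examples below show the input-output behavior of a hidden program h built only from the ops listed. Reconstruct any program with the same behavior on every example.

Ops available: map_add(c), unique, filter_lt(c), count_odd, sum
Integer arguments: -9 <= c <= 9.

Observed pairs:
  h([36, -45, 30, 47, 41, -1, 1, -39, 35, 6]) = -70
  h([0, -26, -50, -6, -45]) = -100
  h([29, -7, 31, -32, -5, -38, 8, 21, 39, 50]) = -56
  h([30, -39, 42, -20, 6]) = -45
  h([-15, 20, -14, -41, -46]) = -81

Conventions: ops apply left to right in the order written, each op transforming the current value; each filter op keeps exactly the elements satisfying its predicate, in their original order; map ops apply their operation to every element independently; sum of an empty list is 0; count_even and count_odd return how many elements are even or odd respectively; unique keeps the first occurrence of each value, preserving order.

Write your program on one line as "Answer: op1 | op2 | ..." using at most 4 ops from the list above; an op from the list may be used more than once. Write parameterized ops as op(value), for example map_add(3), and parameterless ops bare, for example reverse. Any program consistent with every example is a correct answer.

filter_lt(-1) | map_add(7) | filter_lt(-7) | sum

Check, running the answer program on each example:
  [36, -45, 30, 47, 41, -1, 1, -39, 35, 6] -> [-45, -39] -> [-38, -32] -> [-38, -32] -> -70
  [0, -26, -50, -6, -45] -> [-26, -50, -6, -45] -> [-19, -43, 1, -38] -> [-19, -43, -38] -> -100
  [29, -7, 31, -32, -5, -38, 8, 21, 39, 50] -> [-7, -32, -5, -38] -> [0, -25, 2, -31] -> [-25, -31] -> -56
  [30, -39, 42, -20, 6] -> [-39, -20] -> [-32, -13] -> [-32, -13] -> -45
  [-15, 20, -14, -41, -46] -> [-15, -14, -41, -46] -> [-8, -7, -34, -39] -> [-8, -34, -39] -> -81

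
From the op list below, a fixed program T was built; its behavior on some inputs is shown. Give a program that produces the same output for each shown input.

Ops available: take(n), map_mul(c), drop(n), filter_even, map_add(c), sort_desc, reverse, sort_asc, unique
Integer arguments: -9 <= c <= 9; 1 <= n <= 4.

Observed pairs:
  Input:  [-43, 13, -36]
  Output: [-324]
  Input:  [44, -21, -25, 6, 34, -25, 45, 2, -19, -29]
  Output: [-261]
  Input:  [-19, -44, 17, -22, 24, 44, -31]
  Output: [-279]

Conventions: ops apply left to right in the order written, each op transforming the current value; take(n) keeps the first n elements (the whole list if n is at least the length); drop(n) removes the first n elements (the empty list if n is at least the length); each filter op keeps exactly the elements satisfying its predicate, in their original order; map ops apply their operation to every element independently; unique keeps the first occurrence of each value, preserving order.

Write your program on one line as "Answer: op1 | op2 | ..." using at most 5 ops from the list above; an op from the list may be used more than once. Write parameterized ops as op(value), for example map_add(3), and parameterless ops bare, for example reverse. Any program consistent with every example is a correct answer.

drop(2) | reverse | map_mul(9) | take(1)

Check, running the answer program on each example:
  [-43, 13, -36] -> [-36] -> [-36] -> [-324] -> [-324]
  [44, -21, -25, 6, 34, -25, 45, 2, -19, -29] -> [-25, 6, 34, -25, 45, 2, -19, -29] -> [-29, -19, 2, 45, -25, 34, 6, -25] -> [-261, -171, 18, 405, -225, 306, 54, -225] -> [-261]
  [-19, -44, 17, -22, 24, 44, -31] -> [17, -22, 24, 44, -31] -> [-31, 44, 24, -22, 17] -> [-279, 396, 216, -198, 153] -> [-279]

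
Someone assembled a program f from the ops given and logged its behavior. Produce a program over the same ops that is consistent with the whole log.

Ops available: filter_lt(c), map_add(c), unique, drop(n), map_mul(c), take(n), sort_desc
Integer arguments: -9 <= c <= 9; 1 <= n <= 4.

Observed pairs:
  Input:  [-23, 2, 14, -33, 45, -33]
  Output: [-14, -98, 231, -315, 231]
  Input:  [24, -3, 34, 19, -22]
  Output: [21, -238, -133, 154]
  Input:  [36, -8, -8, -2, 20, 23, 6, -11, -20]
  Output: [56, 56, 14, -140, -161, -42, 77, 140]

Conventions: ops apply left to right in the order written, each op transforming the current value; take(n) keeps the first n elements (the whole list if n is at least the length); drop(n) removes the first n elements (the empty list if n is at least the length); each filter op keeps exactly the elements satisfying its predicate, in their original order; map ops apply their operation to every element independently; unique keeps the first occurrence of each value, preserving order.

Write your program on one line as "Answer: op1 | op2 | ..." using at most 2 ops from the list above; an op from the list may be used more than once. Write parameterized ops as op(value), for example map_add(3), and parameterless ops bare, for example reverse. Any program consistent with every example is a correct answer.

map_mul(-7) | drop(1)

Check, running the answer program on each example:
  [-23, 2, 14, -33, 45, -33] -> [161, -14, -98, 231, -315, 231] -> [-14, -98, 231, -315, 231]
  [24, -3, 34, 19, -22] -> [-168, 21, -238, -133, 154] -> [21, -238, -133, 154]
  [36, -8, -8, -2, 20, 23, 6, -11, -20] -> [-252, 56, 56, 14, -140, -161, -42, 77, 140] -> [56, 56, 14, -140, -161, -42, 77, 140]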